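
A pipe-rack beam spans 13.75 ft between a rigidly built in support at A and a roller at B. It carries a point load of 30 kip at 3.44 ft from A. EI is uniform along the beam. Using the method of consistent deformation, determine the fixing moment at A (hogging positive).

Take the reaction at B as the redundant and release it; the primary structure is a cantilever fixed at A.
Deflection at B on the released cantilever, summing each load's contribution:
  point load 30 at a = 3.44: Pa²(3L − a)/(6EI) = 2237/EI
Flexibility coefficient — unit upward force at B: δ_{BB} = L³/(3EI) = 866.5/EI.
The prop prevents deflection at B: R_B = δ_0/δ_{BB} = 2237/866.5 = 2.582 kip.
Moment equilibrium about A: M_A = Σ(load moments about A) − R_B·L = 103.2 − 2.582×13.75 = 67.7 kip·ft.

M_A = 67.7 kip·ft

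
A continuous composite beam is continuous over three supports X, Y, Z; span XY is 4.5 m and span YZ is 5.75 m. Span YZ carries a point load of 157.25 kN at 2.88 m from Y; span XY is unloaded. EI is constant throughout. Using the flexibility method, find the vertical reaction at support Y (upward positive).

Insert a hinge at Y; M_Y is the redundant, and each span becomes simply supported.
End slopes at the hinge Y, treating each span as simply supported:
  span YZ: point load 157.25 at a = 2.88: Pab(L + b)/(6LEI) = 324.8/EI
  relative rotation θ_0 = (0 + 324.8)/EI = 324.8/EI
A unit hogging moment at Y produces rotation L₁/(3EI) + L₂/(3EI) = 3.417/EI.
Slope continuity at Y: θ_0 = M_Y·3.417/EI, so M_Y = 324.8/3.417 = 95.05 kN·m (hogging).
Span XY, ΣM about X with M_Y applied at Y: R_Y^{XY}·4.5 = 0 + 95.05, so R_Y^{XY} = 21.12 kN and R_X = 0 − 21.12 = -21.12 kN.
Span YZ, ΣM about Z: R_Y^{YZ}·5.75 = 451.3 + 95.05, so R_Y^{YZ} = 95.02 kN and R_Z = 157.2 − 95.02 = 62.23 kN.
R_Y = 21.12 + 95.02 = 116.1 kN.

R_Y = 116.1 kN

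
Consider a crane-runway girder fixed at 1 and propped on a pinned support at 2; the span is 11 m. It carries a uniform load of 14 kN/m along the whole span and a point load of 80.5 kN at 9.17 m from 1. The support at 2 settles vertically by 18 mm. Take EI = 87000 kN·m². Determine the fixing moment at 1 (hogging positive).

M_1 = 322.2 kN·m

Release the roller at 2. Primary structure: cantilever fixed at 1.
Downward deflection at the released point 2 due to the loads:
  UDL 14: wL⁴/(8EI) = 25622/EI
  point load 80.5 at a = 9.17: Pa²(3L − a)/(6EI) = 26885/EI
  δ_0 = 52507/EI
Flexibility coefficient — unit upward force at 2: δ_{22} = L³/(3EI) = 443.7/EI.
With EI = 87000 kN·m²: δ_0 = 0.60352 m and δ_{22} = 0.0051 m/kN.
Compatibility — the beam at 2 must follow the support down by 0.018 m: δ_0 − R_2·δ_{22} = 0.018, so R_2 = (0.60352 − 0.018)/0.0051 = 114.8 kN.
Moment equilibrium about 1: M_1 = Σ(load moments about 1) − R_2·L = 1585 − 114.8×11 = 322.2 kN·m.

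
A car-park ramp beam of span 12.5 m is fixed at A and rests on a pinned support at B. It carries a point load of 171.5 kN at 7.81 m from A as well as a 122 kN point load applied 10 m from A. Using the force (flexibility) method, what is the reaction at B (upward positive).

R_B = 165.4 kN

Choose R_B as the redundant. The primary structure is the cantilever fixed at A.
Free-end deflection of the primary structure under the applied loading (downward +):
  point load 171.5 at a = 7.81: Pa²(3L − a)/(6EI) = 51764/EI
  point load 122 at a = 10: Pa²(3L − a)/(6EI) = 55917/EI
  δ_0 = 107680/EI
Flexibility coefficient — unit upward force at B: δ_{BB} = L³/(3EI) = 651/EI.
Compatibility at B: δ_0 − R_B·δ_{BB} = 0, so R_B = 107680/651 = 165.4 kN.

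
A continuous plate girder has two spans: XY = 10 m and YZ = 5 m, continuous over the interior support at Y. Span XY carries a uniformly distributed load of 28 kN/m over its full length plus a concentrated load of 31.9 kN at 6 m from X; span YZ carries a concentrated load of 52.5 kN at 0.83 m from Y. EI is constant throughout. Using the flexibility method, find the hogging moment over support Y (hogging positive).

Take M_Y as the redundant. Released structure: two simple spans XY and YZ with a hinge at Y.
Discontinuity in slope at Y on the released structure — sum the simple-span end rotations:
  span XY: UDL 28: wL³/(24EI) = 1167/EI
  span XY: point load 31.9 at a = 6: Pab(L + a)/(6LEI) = 204.2/EI
  span YZ: point load 52.5 at a = 0.83: Pab(L + b)/(6LEI) = 55.54/EI
  relative rotation θ_0 = (1371 + 55.54)/EI = 1426/EI
A unit hogging moment at Y produces rotation L₁/(3EI) + L₂/(3EI) = 5/EI.
Slope continuity at Y: θ_0 = M_Y·5/EI, so M_Y = 1426/5 = 285.3 kN·m (hogging).

M_Y = 285.3 kN·m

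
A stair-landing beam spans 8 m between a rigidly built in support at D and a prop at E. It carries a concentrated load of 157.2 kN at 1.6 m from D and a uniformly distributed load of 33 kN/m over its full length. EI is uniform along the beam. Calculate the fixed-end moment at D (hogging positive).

M_D = 445.1 kN·m

Remove the prop at E; the released (primary) structure is a cantilever built in at D.
Downward deflection at the released point E due to the loads:
  point load 157.2 at a = 1.6: Pa²(3L − a)/(6EI) = 1502/EI
  UDL 33: wL⁴/(8EI) = 16896/EI
  δ_0 = 18398/EI
Tip deflection under a unit load at E: L³/(3EI) = 170.7/EI.
The prop prevents deflection at E: R_E = δ_0/δ_{EE} = 18398/170.7 = 107.8 kN.
Moment equilibrium about D: M_D = Σ(load moments about D) − R_E·L = 1308 − 107.8×8 = 445.1 kN·m.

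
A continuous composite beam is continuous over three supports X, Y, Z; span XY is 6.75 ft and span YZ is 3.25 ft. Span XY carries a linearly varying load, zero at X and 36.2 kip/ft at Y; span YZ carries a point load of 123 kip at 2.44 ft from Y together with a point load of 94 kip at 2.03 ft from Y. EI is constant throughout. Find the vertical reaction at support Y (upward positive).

Insert a hinge at Y; M_Y is the redundant, and each span becomes simply supported.
Rotations at Y on the released spans (each span's end-slope, ×1/EI):
  span XY: triangular load, peak 36.2: w₀L³/(45EI) = 247.4/EI
  span YZ: point load 123 at a = 2.44: Pab(L + b)/(6LEI) = 50.61/EI
  span YZ: point load 94 at a = 2.03: Pab(L + b)/(6LEI) = 53.37/EI
  relative rotation θ_0 = (247.4 + 104)/EI = 351.4/EI
A unit hogging moment at Y produces rotation L₁/(3EI) + L₂/(3EI) = 3.333/EI.
Slope continuity at Y: θ_0 = M_Y·3.333/EI, so M_Y = 351.4/3.333 = 105.4 kip·ft (hogging).
Span XY, ΣM about X with M_Y applied at Y: R_Y^{XY}·6.75 = 549.8 + 105.4, so R_Y^{XY} = 97.07 kip and R_X = 122.2 − 97.07 = 25.11 kip.
Span YZ, ΣM about Z: R_Y^{YZ}·3.25 = 214.3 + 105.4, so R_Y^{YZ} = 98.38 kip and R_Z = 217 − 98.38 = 118.6 kip.
R_Y = 97.07 + 98.38 = 195.4 kip.

R_Y = 195.4 kip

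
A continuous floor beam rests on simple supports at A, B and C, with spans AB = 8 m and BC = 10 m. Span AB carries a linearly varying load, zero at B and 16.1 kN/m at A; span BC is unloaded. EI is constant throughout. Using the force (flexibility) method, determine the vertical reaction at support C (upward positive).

R_C = -2.671 kN

Take M_B as the redundant. Released structure: two simple spans AB and BC with a hinge at B.
Discontinuity in slope at B on the released structure — sum the simple-span end rotations:
  span AB: triangular load, peak 16.1: 7w₀L³/(360EI) = 160.3/EI
  relative rotation θ_0 = (160.3 + 0)/EI = 160.3/EI
A unit hogging moment at B produces rotation L₁/(3EI) + L₂/(3EI) = 6/EI.
Slope continuity at B: θ_0 = M_B·6/EI, so M_B = 160.3/6 = 26.71 kN·m (hogging).
Span BC, ΣM about C: R_B^{BC}·10 = 0 + 26.71, so R_B^{BC} = 2.671 kN and R_C = 0 − 2.671 = -2.671 kN.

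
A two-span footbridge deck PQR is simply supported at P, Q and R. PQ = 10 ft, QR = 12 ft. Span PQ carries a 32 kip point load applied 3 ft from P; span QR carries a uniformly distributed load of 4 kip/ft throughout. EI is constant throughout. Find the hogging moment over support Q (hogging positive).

M_Q = 59.13 kip·ft

Take M_Q as the redundant. Released structure: two simple spans PQ and QR with a hinge at Q.
Rotations at Q on the released spans (each span's end-slope, ×1/EI):
  span PQ: point load 32 at a = 3: Pab(L + a)/(6LEI) = 145.6/EI
  span QR: UDL 4: wL³/(24EI) = 288/EI
  relative rotation θ_0 = (145.6 + 288)/EI = 433.6/EI
A unit hogging moment at Q produces rotation L₁/(3EI) + L₂/(3EI) = 7.333/EI.
Compatibility: M_Q·(L₁+L₂)/(3EI) = θ_0, giving M_Q = 59.13 kip·ft (hogging).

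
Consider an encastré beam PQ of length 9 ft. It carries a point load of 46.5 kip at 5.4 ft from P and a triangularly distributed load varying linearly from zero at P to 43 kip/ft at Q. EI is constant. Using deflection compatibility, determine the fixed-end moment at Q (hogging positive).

Take the two fixed-end moments M_P, M_Q as redundants; the released structure is the simple span PQ.
End rotations of the released simple span under the applied load (×1/EI):
  at P: point load 46.5 at a = 5.4: Pab(L + b)/(6LEI) = 210.9/EI
  at Q: point load 46.5 at a = 5.4: Pab(L + a)/(6LEI) = 241.1/EI
  at P: triangular load, peak 43: 7w₀L³/(360EI) = 609.5/EI
  at Q: triangular load, peak 43: w₀L³/(45EI) = 696.6/EI
  θ_P0 = 820.4/EI,  θ_Q0 = 937.7/EI
Flexibility coefficients: a unit moment at one end gives L/(3EI) there and L/(6EI) at the far end, so f₁₁ = f₂₂ = 3/EI and f₁₂ = f₂₁ = 1.5/EI.
Compatibility — zero rotation at each built-in end:
  3 M_P + 1.5 M_Q = 820.4
  1.5 M_P + 3 M_Q = 937.7
Solving the pair gives M_P = 156.3 kip·ft and M_Q = 234.4 kip·ft (hogging).

M_Q = 234.4 kip·ft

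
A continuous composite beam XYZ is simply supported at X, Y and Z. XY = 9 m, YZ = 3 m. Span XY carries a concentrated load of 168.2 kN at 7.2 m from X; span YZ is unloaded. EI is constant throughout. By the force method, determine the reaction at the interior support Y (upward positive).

R_Y = 207.2 kN

Insert a hinge at Y; M_Y is the redundant, and each span becomes simply supported.
End slopes at the hinge Y, treating each span as simply supported:
  span XY: point load 168.2 at a = 7.2: Pab(L + a)/(6LEI) = 654/EI
  relative rotation θ_0 = (654 + 0)/EI = 654/EI
A unit hogging moment at Y produces rotation L₁/(3EI) + L₂/(3EI) = 4/EI.
Slope continuity at Y: θ_0 = M_Y·4/EI, so M_Y = 654/4 = 163.5 kN·m (hogging).
Span XY, ΣM about X with M_Y applied at Y: R_Y^{XY}·9 = 1211 + 163.5, so R_Y^{XY} = 152.7 kN and R_X = 168.2 − 152.7 = 15.47 kN.
Span YZ, ΣM about Z: R_Y^{YZ}·3 = 0 + 163.5, so R_Y^{YZ} = 54.5 kN and R_Z = 0 − 54.5 = -54.5 kN.
R_Y = 152.7 + 54.5 = 207.2 kN.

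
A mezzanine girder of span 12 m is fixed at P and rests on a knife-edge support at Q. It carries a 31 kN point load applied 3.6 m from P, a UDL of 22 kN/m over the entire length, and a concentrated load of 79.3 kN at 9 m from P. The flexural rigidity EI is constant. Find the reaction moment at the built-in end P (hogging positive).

Remove the prop at Q; the released (primary) structure is a cantilever built in at P.
Deflection at Q on the released cantilever, summing each load's contribution:
  point load 31 at a = 3.6: Pa²(3L − a)/(6EI) = 2170/EI
  UDL 22: wL⁴/(8EI) = 57024/EI
  point load 79.3 at a = 9: Pa²(3L − a)/(6EI) = 28905/EI
  δ_0 = 88098/EI
Flexibility coefficient — unit upward force at Q: δ_{QQ} = L³/(3EI) = 576/EI.
The prop prevents deflection at Q: R_Q = δ_0/δ_{QQ} = 88098/576 = 152.9 kN.
Moment equilibrium about P: M_P = Σ(load moments about P) − R_Q·L = 2409 − 152.9×12 = 573.9 kN·m.

M_P = 573.9 kN·m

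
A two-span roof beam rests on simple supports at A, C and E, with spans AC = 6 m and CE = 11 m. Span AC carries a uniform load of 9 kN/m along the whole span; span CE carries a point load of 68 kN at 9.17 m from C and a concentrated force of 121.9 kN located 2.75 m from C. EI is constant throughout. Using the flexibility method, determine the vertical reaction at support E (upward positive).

Release continuity at C by inserting a hinge; the redundant is the internal moment M_C. The primary structure is two simply-supported spans AC and CE.
Discontinuity in slope at C on the released structure — sum the simple-span end rotations:
  span AC: UDL 9: wL³/(24EI) = 81/EI
  span CE: point load 68 at a = 9.17: Pab(L + b)/(6LEI) = 221.8/EI
  span CE: point load 121.9 at a = 2.75: Pab(L + b)/(6LEI) = 806.6/EI
  relative rotation θ_0 = (81 + 1028)/EI = 1109/EI
A unit hogging moment at C produces rotation L₁/(3EI) + L₂/(3EI) = 5.667/EI.
Compatibility: M_C·(L₁+L₂)/(3EI) = θ_0, giving M_C = 195.8 kN·m (hogging).
Span CE, ΣM about E: R_C^{CE}·11 = 1130 + 195.8, so R_C^{CE} = 120.5 kN and R_E = 189.9 − 120.5 = 69.36 kN.

R_E = 69.36 kN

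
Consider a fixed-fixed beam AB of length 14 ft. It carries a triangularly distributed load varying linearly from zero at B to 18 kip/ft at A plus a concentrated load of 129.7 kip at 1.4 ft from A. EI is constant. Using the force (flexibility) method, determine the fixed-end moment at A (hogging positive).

Release both end moments; the primary structure is a simply-supported span AB with redundants M_A and M_B.
On the primary (simply-supported) span, the end slopes from the loading are:
  at A: triangular load, peak 18: w₀L³/(45EI) = 1098/EI
  at B: triangular load, peak 18: 7w₀L³/(360EI) = 960.4/EI
  at A: point load 129.7 at a = 1.4: Pab(L + b)/(6LEI) = 724.5/EI
  at B: point load 129.7 at a = 1.4: Pab(L + a)/(6LEI) = 419.4/EI
  θ_A0 = 1822/EI,  θ_B0 = 1380/EI
Flexibility coefficients: a unit moment at one end gives L/(3EI) there and L/(6EI) at the far end, so f₁₁ = f₂₂ = 4.667/EI and f₁₂ = f₂₁ = 2.333/EI.
Compatibility — zero rotation at each built-in end:
  4.667 M_A + 2.333 M_B = 1822
  2.333 M_A + 4.667 M_B = 1380
Solving the pair gives M_A = 323.5 kip·ft and M_B = 133.9 kip·ft (hogging).

M_A = 323.5 kip·ft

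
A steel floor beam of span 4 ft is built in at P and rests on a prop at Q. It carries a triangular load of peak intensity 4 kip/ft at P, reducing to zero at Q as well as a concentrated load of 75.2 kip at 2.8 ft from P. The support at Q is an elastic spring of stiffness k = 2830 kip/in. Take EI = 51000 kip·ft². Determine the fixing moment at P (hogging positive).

Release the roller at Q. Primary structure: cantilever fixed at P.
Downward deflection at the released point Q due to the loads:
  triangular load, peak 4 at the fixed end: w₀L⁴/(30EI) = 34.13/EI
  point load 75.2 at a = 2.8: Pa²(3L − a)/(6EI) = 904/EI
  δ_0 = 938.1/EI
Flexibility coefficient — unit upward force at Q: δ_{QQ} = L³/(3EI) = 21.33/EI.
With EI = 51000 kip·ft²: δ_0 = 0.018395 ft and δ_{QQ} = 0.000418 ft/kip.
Compatibility — the spring shortens by R_Q/k under the reaction it provides: δ_0 − R_Q·δ_{QQ} = R_Q/k. With 1/k = 1/(2830×12) ft/kip = 0.000029 ft/kip, R_Q = δ_0 / (δ_{QQ} + 1/k) = 0.018395 / (0.000418 + 0.000029) = 41.08 kip.
Moment equilibrium about P: M_P = Σ(load moments about P) − R_Q·L = 221.2 − 41.08×4 = 56.89 kip·ft.

M_P = 56.89 kip·ft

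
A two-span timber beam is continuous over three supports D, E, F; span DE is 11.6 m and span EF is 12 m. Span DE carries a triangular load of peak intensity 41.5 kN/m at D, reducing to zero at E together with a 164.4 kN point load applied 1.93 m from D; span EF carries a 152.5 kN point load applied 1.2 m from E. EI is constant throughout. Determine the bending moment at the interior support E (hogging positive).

Take M_E as the redundant. Released structure: two simple spans DE and EF with a hinge at E.
End slopes at the hinge E, treating each span as simply supported:
  span DE: triangular load, peak 41.5: 7w₀L³/(360EI) = 1260/EI
  span DE: point load 164.4 at a = 1.93: Pab(L + a)/(6LEI) = 596.5/EI
  span EF: point load 152.5 at a = 1.2: Pab(L + b)/(6LEI) = 625.9/EI
  relative rotation θ_0 = (1856 + 625.9)/EI = 2482/EI
A unit hogging moment at E produces rotation L₁/(3EI) + L₂/(3EI) = 7.867/EI.
Compatibility: M_E·(L₁+L₂)/(3EI) = θ_0, giving M_E = 315.5 kN·m (hogging).

M_E = 315.5 kN·m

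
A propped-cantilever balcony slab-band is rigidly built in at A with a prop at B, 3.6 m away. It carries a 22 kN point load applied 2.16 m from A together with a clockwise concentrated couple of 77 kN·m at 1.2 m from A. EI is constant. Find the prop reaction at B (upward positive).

Choose R_B as the redundant. The primary structure is the cantilever fixed at A.
Free-end deflection of the primary structure under the applied loading (downward +):
  point load 22 at a = 2.16: Pa²(3L − a)/(6EI) = 147.8/EI
  clockwise couple 77 at a = 1.2: M₀a(2L − a)/(2EI) = 277.2/EI
  δ_0 = 425/EI
Flexibility coefficient — unit upward force at B: δ_{BB} = L³/(3EI) = 15.55/EI.
Compatibility at B: δ_0 − R_B·δ_{BB} = 0, so R_B = 425/15.55 = 27.33 kN.

R_B = 27.33 kN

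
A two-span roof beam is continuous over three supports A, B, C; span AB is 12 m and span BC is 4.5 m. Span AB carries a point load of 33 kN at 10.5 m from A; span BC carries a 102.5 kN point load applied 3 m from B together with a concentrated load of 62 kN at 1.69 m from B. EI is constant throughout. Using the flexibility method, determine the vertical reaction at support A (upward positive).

R_A = -1.097 kN

Insert a hinge at B; M_B is the redundant, and each span becomes simply supported.
Discontinuity in slope at B on the released structure — sum the simple-span end rotations:
  span AB: point load 33 at a = 10.5: Pab(L + a)/(6LEI) = 162.4/EI
  span BC: point load 102.5 at a = 3: Pab(L + b)/(6LEI) = 102.5/EI
  span BC: point load 62 at a = 1.69: Pab(L + b)/(6LEI) = 79.71/EI
  relative rotation θ_0 = (162.4 + 182.2)/EI = 344.6/EI
A unit hogging moment at B produces rotation L₁/(3EI) + L₂/(3EI) = 5.5/EI.
Compatibility: M_B·(L₁+L₂)/(3EI) = θ_0, giving M_B = 62.66 kN·m (hogging).
Span AB, ΣM about A with M_B applied at B: R_B^{AB}·12 = 346.5 + 62.66, so R_B^{AB} = 34.1 kN and R_A = 33 − 34.1 = -1.097 kN.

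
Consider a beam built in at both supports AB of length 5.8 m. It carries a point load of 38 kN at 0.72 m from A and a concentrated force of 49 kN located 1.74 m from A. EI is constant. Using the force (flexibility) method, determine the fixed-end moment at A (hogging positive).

M_A = 62.77 kN·m

Take the two fixed-end moments M_A, M_B as redundants; the released structure is the simple span AB.
Simple-span end rotations at A and B under the given loads:
  at A: point load 38 at a = 0.72: Pab(L + b)/(6LEI) = 43.45/EI
  at B: point load 38 at a = 0.72: Pab(L + a)/(6LEI) = 26.04/EI
  at A: point load 49 at a = 1.74: Pab(L + b)/(6LEI) = 98.08/EI
  at B: point load 49 at a = 1.74: Pab(L + a)/(6LEI) = 75/EI
  θ_A0 = 141.5/EI,  θ_B0 = 101/EI
Flexibility coefficients: a unit moment at one end gives L/(3EI) there and L/(6EI) at the far end, so f₁₁ = f₂₂ = 1.933/EI and f₁₂ = f₂₁ = 0.9667/EI.
Compatibility — zero rotation at each built-in end:
  1.933 M_A + 0.9667 M_B = 141.5
  0.9667 M_A + 1.933 M_B = 101
Solving the pair gives M_A = 62.77 kN·m and M_B = 20.88 kN·m (hogging).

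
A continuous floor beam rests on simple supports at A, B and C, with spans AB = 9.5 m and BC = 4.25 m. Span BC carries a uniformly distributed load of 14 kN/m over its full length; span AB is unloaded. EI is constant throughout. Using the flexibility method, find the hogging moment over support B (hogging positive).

M_B = 9.77 kN·m

Take M_B as the redundant. Released structure: two simple spans AB and BC with a hinge at B.
End slopes at the hinge B, treating each span as simply supported:
  span BC: UDL 14: wL³/(24EI) = 44.78/EI
  relative rotation θ_0 = (0 + 44.78)/EI = 44.78/EI
A unit hogging moment at B produces rotation L₁/(3EI) + L₂/(3EI) = 4.583/EI.
Compatibility: M_B·(L₁+L₂)/(3EI) = θ_0, giving M_B = 9.77 kN·m (hogging).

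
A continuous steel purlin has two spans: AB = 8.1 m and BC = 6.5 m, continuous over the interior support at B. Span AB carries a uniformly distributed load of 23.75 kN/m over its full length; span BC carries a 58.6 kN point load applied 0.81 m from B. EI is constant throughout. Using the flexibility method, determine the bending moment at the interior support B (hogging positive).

Release continuity at B by inserting a hinge; the redundant is the internal moment M_B. The primary structure is two simply-supported spans AB and BC.
Discontinuity in slope at B on the released structure — sum the simple-span end rotations:
  span AB: UDL 23.75: wL³/(24EI) = 525.9/EI
  span BC: point load 58.6 at a = 0.81: Pab(L + b)/(6LEI) = 84.42/EI
  relative rotation θ_0 = (525.9 + 84.42)/EI = 610.3/EI
A unit hogging moment at B produces rotation L₁/(3EI) + L₂/(3EI) = 4.867/EI.
Slope continuity at B: θ_0 = M_B·4.867/EI, so M_B = 610.3/4.867 = 125.4 kN·m (hogging).

M_B = 125.4 kN·m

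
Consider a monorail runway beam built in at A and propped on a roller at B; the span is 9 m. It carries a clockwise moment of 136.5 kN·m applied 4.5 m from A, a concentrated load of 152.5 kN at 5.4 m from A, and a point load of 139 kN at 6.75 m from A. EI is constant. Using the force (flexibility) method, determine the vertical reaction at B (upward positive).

R_B = 170.9 kN

Remove the prop at B; the released (primary) structure is a cantilever built in at A.
Downward deflection at the released point B due to the loads:
  clockwise couple 136.5 at a = 4.5: M₀a(2L − a)/(2EI) = 4146/EI
  point load 152.5 at a = 5.4: Pa²(3L − a)/(6EI) = 16009/EI
  point load 139 at a = 6.75: Pa²(3L − a)/(6EI) = 21375/EI
  δ_0 = 41530/EI
Tip deflection under a unit load at B: L³/(3EI) = 243/EI.
Compatibility at B: δ_0 − R_B·δ_{BB} = 0, so R_B = 41530/243 = 170.9 kN.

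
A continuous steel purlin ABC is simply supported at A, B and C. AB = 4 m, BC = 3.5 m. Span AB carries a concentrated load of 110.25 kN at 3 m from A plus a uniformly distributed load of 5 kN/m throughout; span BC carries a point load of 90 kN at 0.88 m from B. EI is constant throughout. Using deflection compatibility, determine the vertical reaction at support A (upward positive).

Release continuity at B by inserting a hinge; the redundant is the internal moment M_B. The primary structure is two simply-supported spans AB and BC.
End slopes at the hinge B, treating each span as simply supported:
  span AB: point load 110.25 at a = 3: Pab(L + a)/(6LEI) = 96.47/EI
  span AB: UDL 5: wL³/(24EI) = 13.33/EI
  span BC: point load 90 at a = 0.88: Pab(L + b)/(6LEI) = 60.47/EI
  relative rotation θ_0 = (109.8 + 60.47)/EI = 170.3/EI
A unit hogging moment at B produces rotation L₁/(3EI) + L₂/(3EI) = 2.5/EI.
Slope continuity at B: θ_0 = M_B·2.5/EI, so M_B = 170.3/2.5 = 68.11 kN·m (hogging).
Span AB, ΣM about A with M_B applied at B: R_B^{AB}·4 = 370.8 + 68.11, so R_B^{AB} = 109.7 kN and R_A = 130.2 − 109.7 = 20.54 kN.

R_A = 20.54 kN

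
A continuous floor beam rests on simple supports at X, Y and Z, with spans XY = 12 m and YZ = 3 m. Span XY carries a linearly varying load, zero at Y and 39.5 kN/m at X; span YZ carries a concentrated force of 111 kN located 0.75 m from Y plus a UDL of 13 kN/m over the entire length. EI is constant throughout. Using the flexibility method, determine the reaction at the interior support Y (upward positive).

Take M_Y as the redundant. Released structure: two simple spans XY and YZ with a hinge at Y.
End slopes at the hinge Y, treating each span as simply supported:
  span XY: triangular load, peak 39.5: 7w₀L³/(360EI) = 1327/EI
  span YZ: point load 111 at a = 0.75: Pab(L + b)/(6LEI) = 54.63/EI
  span YZ: UDL 13: wL³/(24EI) = 14.62/EI
  relative rotation θ_0 = (1327 + 69.26)/EI = 1396/EI
A unit hogging moment at Y produces rotation L₁/(3EI) + L₂/(3EI) = 5/EI.
Compatibility: M_Y·(L₁+L₂)/(3EI) = θ_0, giving M_Y = 279.3 kN·m (hogging).
Span XY, ΣM about X with M_Y applied at Y: R_Y^{XY}·12 = 948 + 279.3, so R_Y^{XY} = 102.3 kN and R_X = 237 − 102.3 = 134.7 kN.
Span YZ, ΣM about Z: R_Y^{YZ}·3 = 308.2 + 279.3, so R_Y^{YZ} = 195.8 kN and R_Z = 150 − 195.8 = -45.85 kN.
R_Y = 102.3 + 195.8 = 298.1 kN.

R_Y = 298.1 kN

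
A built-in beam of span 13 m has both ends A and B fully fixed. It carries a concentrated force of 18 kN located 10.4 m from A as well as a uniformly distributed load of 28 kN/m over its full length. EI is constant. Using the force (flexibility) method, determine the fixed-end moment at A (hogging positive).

M_A = 401.8 kN·m

Release both end moments; the primary structure is a simply-supported span AB with redundants M_A and M_B.
Simple-span end rotations at A and B under the given loads:
  at A: point load 18 at a = 10.4: Pab(L + b)/(6LEI) = 97.34/EI
  at B: point load 18 at a = 10.4: Pab(L + a)/(6LEI) = 146/EI
  at A: UDL 28: wL³/(24EI) = 2563/EI
  at B: UDL 28: wL³/(24EI) = 2563/EI
  θ_A0 = 2661/EI,  θ_B0 = 2709/EI
Flexibility coefficients: a unit moment at one end gives L/(3EI) there and L/(6EI) at the far end, so f₁₁ = f₂₂ = 4.333/EI and f₁₂ = f₂₁ = 2.167/EI.
Compatibility — zero rotation at each built-in end:
  4.333 M_A + 2.167 M_B = 2661
  2.167 M_A + 4.333 M_B = 2709
Solving the pair gives M_A = 401.8 kN·m and M_B = 424.3 kN·m (hogging).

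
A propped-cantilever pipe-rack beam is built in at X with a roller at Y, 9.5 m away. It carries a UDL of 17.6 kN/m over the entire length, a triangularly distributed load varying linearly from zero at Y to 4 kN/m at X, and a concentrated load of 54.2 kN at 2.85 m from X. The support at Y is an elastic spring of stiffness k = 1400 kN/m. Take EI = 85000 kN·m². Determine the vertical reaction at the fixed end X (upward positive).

R_X = 180.1 kN

Take the reaction at Y as the redundant and release it; the primary structure is a cantilever fixed at X.
Primary-structure tip deflection at Y by superposition:
  UDL 17.6: wL⁴/(8EI) = 17919/EI
  triangular load, peak 4 at the fixed end: w₀L⁴/(30EI) = 1086/EI
  point load 54.2 at a = 2.85: Pa²(3L − a)/(6EI) = 1882/EI
  δ_0 = 20887/EI
Tip deflection under a unit load at Y: L³/(3EI) = 285.8/EI.
With EI = 85000 kN·m²: δ_0 = 0.24573 m and δ_{YY} = 0.003362 m/kN.
Compatibility — the spring shortens by R_Y/k under the reaction it provides: δ_0 − R_Y·δ_{YY} = R_Y/k. With 1/k = 0.000714 m/kN, R_Y = δ_0 / (δ_{YY} + 1/k) = 0.24573 / (0.003362 + 0.000714) = 60.28 kN.
Vertical equilibrium: R_X = ΣP − R_Y = 240.4 − 60.28 = 180.1 kN.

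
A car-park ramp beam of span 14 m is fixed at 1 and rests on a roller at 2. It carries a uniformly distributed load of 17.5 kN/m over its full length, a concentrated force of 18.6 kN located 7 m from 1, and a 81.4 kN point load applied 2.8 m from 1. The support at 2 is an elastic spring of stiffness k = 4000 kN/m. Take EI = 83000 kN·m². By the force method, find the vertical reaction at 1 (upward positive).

R_1 = 245 kN

Release the roller at 2. Primary structure: cantilever fixed at 1.
Deflection at 2 on the released cantilever, summing each load's contribution:
  UDL 17.5: wL⁴/(8EI) = 84035/EI
  point load 18.6 at a = 7: Pa²(3L − a)/(6EI) = 5316/EI
  point load 81.4 at a = 2.8: Pa²(3L − a)/(6EI) = 4169/EI
  δ_0 = 93521/EI
Flexibility coefficient — unit upward force at 2: δ_{22} = L³/(3EI) = 914.7/EI.
With EI = 83000 kN·m²: δ_0 = 1.1268 m and δ_{22} = 0.01102 m/kN.
Compatibility — the spring shortens by R_2/k under the reaction it provides: δ_0 − R_2·δ_{22} = R_2/k. With 1/k = 0.00025 m/kN, R_2 = δ_0 / (δ_{22} + 1/k) = 1.1268 / (0.01102 + 0.00025) = 99.98 kN.
Vertical equilibrium: R_1 = ΣP − R_2 = 345 − 99.98 = 245 kN.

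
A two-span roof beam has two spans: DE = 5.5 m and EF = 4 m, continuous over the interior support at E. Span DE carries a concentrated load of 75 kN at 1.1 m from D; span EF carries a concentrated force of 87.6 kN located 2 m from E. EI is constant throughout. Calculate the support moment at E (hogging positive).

M_E = 50.59 kN·m

Release continuity at E by inserting a hinge; the redundant is the internal moment M_E. The primary structure is two simply-supported spans DE and EF.
Discontinuity in slope at E on the released structure — sum the simple-span end rotations:
  span DE: point load 75 at a = 1.1: Pab(L + a)/(6LEI) = 72.6/EI
  span EF: point load 87.6 at a = 2: Pab(L + b)/(6LEI) = 87.6/EI
  relative rotation θ_0 = (72.6 + 87.6)/EI = 160.2/EI
A unit hogging moment at E produces rotation L₁/(3EI) + L₂/(3EI) = 3.167/EI.
Compatibility: M_E·(L₁+L₂)/(3EI) = θ_0, giving M_E = 50.59 kN·m (hogging).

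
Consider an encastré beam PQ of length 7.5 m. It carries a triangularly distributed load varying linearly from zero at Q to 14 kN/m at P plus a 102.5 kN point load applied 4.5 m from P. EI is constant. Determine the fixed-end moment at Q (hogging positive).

Take the two fixed-end moments M_P, M_Q as redundants; the released structure is the simple span PQ.
On the primary (simply-supported) span, the end slopes from the loading are:
  at P: triangular load, peak 14: w₀L³/(45EI) = 131.2/EI
  at Q: triangular load, peak 14: 7w₀L³/(360EI) = 114.8/EI
  at P: point load 102.5 at a = 4.5: Pab(L + b)/(6LEI) = 322.9/EI
  at Q: point load 102.5 at a = 4.5: Pab(L + a)/(6LEI) = 369/EI
  θ_P0 = 454.1/EI,  θ_Q0 = 483.8/EI
Flexibility coefficients: a unit moment at one end gives L/(3EI) there and L/(6EI) at the far end, so f₁₁ = f₂₂ = 2.5/EI and f₁₂ = f₂₁ = 1.25/EI.
Compatibility — zero rotation at each built-in end:
  2.5 M_P + 1.25 M_Q = 454.1
  1.25 M_P + 2.5 M_Q = 483.8
Solving the pair gives M_P = 113.2 kN·m and M_Q = 136.9 kN·m (hogging).

M_Q = 136.9 kN·m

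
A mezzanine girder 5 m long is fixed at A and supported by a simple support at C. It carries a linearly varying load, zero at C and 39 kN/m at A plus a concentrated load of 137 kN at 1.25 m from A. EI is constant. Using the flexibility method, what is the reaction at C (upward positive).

Release the roller at C. Primary structure: cantilever fixed at A.
Deflection at C on the released cantilever, summing each load's contribution:
  triangular load, peak 39 at the fixed end: w₀L⁴/(30EI) = 812.5/EI
  point load 137 at a = 1.25: Pa²(3L − a)/(6EI) = 490.6/EI
  δ_0 = 1303/EI
Flexibility coefficient — unit upward force at C: δ_{CC} = L³/(3EI) = 41.67/EI.
The prop prevents deflection at C: R_C = δ_0/δ_{CC} = 1303/41.67 = 31.27 kN.

R_C = 31.27 kN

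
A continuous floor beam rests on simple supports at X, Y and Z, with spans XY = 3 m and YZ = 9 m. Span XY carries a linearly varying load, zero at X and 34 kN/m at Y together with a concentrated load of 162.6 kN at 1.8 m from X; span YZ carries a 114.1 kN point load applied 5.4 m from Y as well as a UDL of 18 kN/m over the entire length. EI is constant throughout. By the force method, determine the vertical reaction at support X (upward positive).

Release continuity at Y by inserting a hinge; the redundant is the internal moment M_Y. The primary structure is two simply-supported spans XY and YZ.
End slopes at the hinge Y, treating each span as simply supported:
  span XY: triangular load, peak 34: w₀L³/(45EI) = 20.4/EI
  span XY: point load 162.6 at a = 1.8: Pab(L + a)/(6LEI) = 93.66/EI
  span YZ: point load 114.1 at a = 5.4: Pab(L + b)/(6LEI) = 517.6/EI
  span YZ: UDL 18: wL³/(24EI) = 546.8/EI
  relative rotation θ_0 = (114.1 + 1064)/EI = 1178/EI
A unit hogging moment at Y produces rotation L₁/(3EI) + L₂/(3EI) = 4/EI.
Slope continuity at Y: θ_0 = M_Y·4/EI, so M_Y = 1178/4 = 294.6 kN·m (hogging).
Span XY, ΣM about X with M_Y applied at Y: R_Y^{XY}·3 = 394.7 + 294.6, so R_Y^{XY} = 229.8 kN and R_X = 213.6 − 229.8 = -16.16 kN.

R_X = -16.16 kN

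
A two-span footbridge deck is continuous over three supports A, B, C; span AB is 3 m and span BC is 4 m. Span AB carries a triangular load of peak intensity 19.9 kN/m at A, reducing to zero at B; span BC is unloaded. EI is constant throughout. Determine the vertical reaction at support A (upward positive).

Insert a hinge at B; M_B is the redundant, and each span becomes simply supported.
Rotations at B on the released spans (each span's end-slope, ×1/EI):
  span AB: triangular load, peak 19.9: 7w₀L³/(360EI) = 10.45/EI
  relative rotation θ_0 = (10.45 + 0)/EI = 10.45/EI
A unit hogging moment at B produces rotation L₁/(3EI) + L₂/(3EI) = 2.333/EI.
Compatibility: M_B·(L₁+L₂)/(3EI) = θ_0, giving M_B = 4.478 kN·m (hogging).
Span AB, ΣM about A with M_B applied at B: R_B^{AB}·3 = 29.85 + 4.478, so R_B^{AB} = 11.44 kN and R_A = 29.85 − 11.44 = 18.41 kN.

R_A = 18.41 kN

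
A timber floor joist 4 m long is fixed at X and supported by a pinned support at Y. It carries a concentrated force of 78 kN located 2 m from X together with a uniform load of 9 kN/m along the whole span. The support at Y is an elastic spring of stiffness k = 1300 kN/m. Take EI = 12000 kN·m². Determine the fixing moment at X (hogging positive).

Remove the prop at Y; the released (primary) structure is a cantilever built in at X.
Free-end deflection of the primary structure under the applied loading (downward +):
  point load 78 at a = 2: Pa²(3L − a)/(6EI) = 520/EI
  UDL 9: wL⁴/(8EI) = 288/EI
  δ_0 = 808/EI
Flexibility coefficient — unit upward force at Y: δ_{YY} = L³/(3EI) = 21.33/EI.
With EI = 12000 kN·m²: δ_0 = 0.067333 m and δ_{YY} = 0.001778 m/kN.
Compatibility — the spring shortens by R_Y/k under the reaction it provides: δ_0 − R_Y·δ_{YY} = R_Y/k. With 1/k = 0.000769 m/kN, R_Y = δ_0 / (δ_{YY} + 1/k) = 0.067333 / (0.001778 + 0.000769) = 26.44 kN.
Moment equilibrium about X: M_X = Σ(load moments about X) − R_Y·L = 228 − 26.44×4 = 122.3 kN·m.

M_X = 122.3 kN·m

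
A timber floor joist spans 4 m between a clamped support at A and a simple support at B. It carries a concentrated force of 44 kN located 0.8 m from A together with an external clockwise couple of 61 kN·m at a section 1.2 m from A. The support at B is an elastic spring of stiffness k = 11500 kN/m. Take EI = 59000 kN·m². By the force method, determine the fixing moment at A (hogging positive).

Choose R_B as the redundant. The primary structure is the cantilever fixed at A.
Primary-structure tip deflection at B by superposition:
  point load 44 at a = 0.8: Pa²(3L − a)/(6EI) = 52.57/EI
  clockwise couple 61 at a = 1.2: M₀a(2L − a)/(2EI) = 248.9/EI
  δ_0 = 301.4/EI
Flexibility coefficient — unit upward force at B: δ_{BB} = L³/(3EI) = 21.33/EI.
With EI = 59000 kN·m²: δ_0 = 0.005109 m and δ_{BB} = 0.000362 m/kN.
Compatibility — the spring shortens by R_B/k under the reaction it provides: δ_0 − R_B·δ_{BB} = R_B/k. With 1/k = 0.000087 m/kN, R_B = δ_0 / (δ_{BB} + 1/k) = 0.005109 / (0.000362 + 0.000087) = 11.39 kN.
Moment equilibrium about A: M_A = Σ(load moments about A) − R_B·L = 96.2 − 11.39×4 = 50.64 kN·m.

M_A = 50.64 kN·m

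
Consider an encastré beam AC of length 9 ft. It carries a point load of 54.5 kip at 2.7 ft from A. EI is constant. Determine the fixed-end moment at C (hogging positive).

Release both end moments; the primary structure is a simply-supported span AC with redundants M_A and M_C.
On the primary (simply-supported) span, the end slopes from the loading are:
  at A: point load 54.5 at a = 2.7: Pab(L + b)/(6LEI) = 262.7/EI
  at C: point load 54.5 at a = 2.7: Pab(L + a)/(6LEI) = 200.9/EI
  θ_A0 = 262.7/EI,  θ_C0 = 200.9/EI
Flexibility coefficients: a unit moment at one end gives L/(3EI) there and L/(6EI) at the far end, so f₁₁ = f₂₂ = 3/EI and f₁₂ = f₂₁ = 1.5/EI.
Compatibility — zero rotation at each built-in end:
  3 M_A + 1.5 M_C = 262.7
  1.5 M_A + 3 M_C = 200.9
Solving the pair gives M_A = 72.1 kip·ft and M_C = 30.9 kip·ft (hogging).

M_C = 30.9 kip·ft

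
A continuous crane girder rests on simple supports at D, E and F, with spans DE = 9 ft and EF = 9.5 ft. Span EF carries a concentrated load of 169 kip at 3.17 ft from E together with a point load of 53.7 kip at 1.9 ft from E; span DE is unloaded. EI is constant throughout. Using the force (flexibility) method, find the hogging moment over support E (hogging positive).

Release continuity at E by inserting a hinge; the redundant is the internal moment M_E. The primary structure is two simply-supported spans DE and EF.
End slopes at the hinge E, treating each span as simply supported:
  span EF: point load 169 at a = 3.17: Pab(L + b)/(6LEI) = 941.8/EI
  span EF: point load 53.7 at a = 1.9: Pab(L + b)/(6LEI) = 232.6/EI
  relative rotation θ_0 = (0 + 1174)/EI = 1174/EI
A unit hogging moment at E produces rotation L₁/(3EI) + L₂/(3EI) = 6.167/EI.
Slope continuity at E: θ_0 = M_E·6.167/EI, so M_E = 1174/6.167 = 190.4 kip·ft (hogging).

M_E = 190.4 kip·ft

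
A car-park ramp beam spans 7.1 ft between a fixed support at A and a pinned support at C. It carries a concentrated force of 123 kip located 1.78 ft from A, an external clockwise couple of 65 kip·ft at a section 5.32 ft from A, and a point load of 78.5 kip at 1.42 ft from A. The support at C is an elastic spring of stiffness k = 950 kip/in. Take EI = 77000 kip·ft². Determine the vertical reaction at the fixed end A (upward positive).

Remove the prop at C; the released (primary) structure is a cantilever built in at A.
Deflection at C on the released cantilever, summing each load's contribution:
  point load 123 at a = 1.78: Pa²(3L − a)/(6EI) = 1268/EI
  clockwise couple 65 at a = 5.32: M₀a(2L − a)/(2EI) = 1535/EI
  point load 78.5 at a = 1.42: Pa²(3L − a)/(6EI) = 524.5/EI
  δ_0 = 3328/EI
Flexibility coefficient — unit upward force at C: δ_{CC} = L³/(3EI) = 119.3/EI.
With EI = 77000 kip·ft²: δ_0 = 0.043217 ft and δ_{CC} = 0.001549 ft/kip.
Compatibility — the spring shortens by R_C/k under the reaction it provides: δ_0 − R_C·δ_{CC} = R_C/k. With 1/k = 1/(950×12) ft/kip = 0.000088 ft/kip, R_C = δ_0 / (δ_{CC} + 1/k) = 0.043217 / (0.001549 + 0.000088) = 26.4 kip.
Vertical equilibrium: R_A = ΣP − R_C = 201.5 − 26.4 = 175.1 kip.

R_A = 175.1 kip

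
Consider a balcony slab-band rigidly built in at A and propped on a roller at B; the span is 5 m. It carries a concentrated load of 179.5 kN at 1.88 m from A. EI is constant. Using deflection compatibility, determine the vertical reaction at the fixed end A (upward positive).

Release the roller at B. Primary structure: cantilever fixed at A.
Primary-structure tip deflection at B by superposition:
  point load 179.5 at a = 1.88: Pa²(3L − a)/(6EI) = 1387/EI
Flexibility coefficient — unit upward force at B: δ_{BB} = L³/(3EI) = 41.67/EI.
The prop prevents deflection at B: R_B = δ_0/δ_{BB} = 1387/41.67 = 33.29 kN.
Vertical equilibrium: R_A = ΣP − R_B = 179.5 − 33.29 = 146.2 kN.

R_A = 146.2 kN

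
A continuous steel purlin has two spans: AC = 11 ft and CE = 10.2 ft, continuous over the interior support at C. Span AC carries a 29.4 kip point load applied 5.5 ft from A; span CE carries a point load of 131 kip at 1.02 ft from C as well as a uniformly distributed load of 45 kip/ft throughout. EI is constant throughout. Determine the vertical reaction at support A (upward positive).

Take M_C as the redundant. Released structure: two simple spans AC and CE with a hinge at C.
Discontinuity in slope at C on the released structure — sum the simple-span end rotations:
  span AC: point load 29.4 at a = 5.5: Pab(L + a)/(6LEI) = 222.3/EI
  span CE: point load 131 at a = 1.02: Pab(L + b)/(6LEI) = 388.4/EI
  span CE: UDL 45: wL³/(24EI) = 1990/EI
  relative rotation θ_0 = (222.3 + 2378)/EI = 2601/EI
A unit hogging moment at C produces rotation L₁/(3EI) + L₂/(3EI) = 7.067/EI.
Slope continuity at C: θ_0 = M_C·7.067/EI, so M_C = 2601/7.067 = 368 kip·ft (hogging).
Span AC, ΣM about A with M_C applied at C: R_C^{AC}·11 = 161.7 + 368, so R_C^{AC} = 48.15 kip and R_A = 29.4 − 48.15 = -18.75 kip.

R_A = -18.75 kip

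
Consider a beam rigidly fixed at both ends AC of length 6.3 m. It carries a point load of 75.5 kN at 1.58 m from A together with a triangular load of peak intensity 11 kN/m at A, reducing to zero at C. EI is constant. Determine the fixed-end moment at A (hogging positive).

M_A = 88.79 kN·m

Take the two fixed-end moments M_A, M_C as redundants; the released structure is the simple span AC.
On the primary (simply-supported) span, the end slopes from the loading are:
  at A: point load 75.5 at a = 1.58: Pab(L + b)/(6LEI) = 164.1/EI
  at C: point load 75.5 at a = 1.58: Pab(L + a)/(6LEI) = 117.4/EI
  at A: triangular load, peak 11: w₀L³/(45EI) = 61.12/EI
  at C: triangular load, peak 11: 7w₀L³/(360EI) = 53.48/EI
  θ_A0 = 225.3/EI,  θ_C0 = 170.9/EI
Flexibility coefficients: a unit moment at one end gives L/(3EI) there and L/(6EI) at the far end, so f₁₁ = f₂₂ = 2.1/EI and f₁₂ = f₂₁ = 1.05/EI.
Compatibility — zero rotation at each built-in end:
  2.1 M_A + 1.05 M_C = 225.3
  1.05 M_A + 2.1 M_C = 170.9
Solving the pair gives M_A = 88.79 kN·m and M_C = 36.97 kN·m (hogging).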